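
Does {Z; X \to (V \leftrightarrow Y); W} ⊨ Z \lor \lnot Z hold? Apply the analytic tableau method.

Initial set: {Z; (X \to (V \leftrightarrow Y)); W; \lnot (Z \lor \lnot Z)}.
\lnot (Z \lor \lnot Z): α-rule — add \lnot Z, \lnot \lnot Z.
× closes — contains both Z and \lnot Z.
All 1 branch closes.
Every branch closed, so the premises entail the conclusion.

Yes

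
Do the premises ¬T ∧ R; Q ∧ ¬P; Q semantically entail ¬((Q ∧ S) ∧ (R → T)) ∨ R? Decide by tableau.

Initial set: {(¬T ∧ R); (Q ∧ ¬P); Q; ¬(¬((Q ∧ S) ∧ (R → T)) ∨ R)}.
(¬T ∧ R): α-rule — add ¬T, R.
(Q ∧ ¬P): α-rule — add Q, ¬P.
¬(¬((Q ∧ S) ∧ (R → T)) ∨ R): α-rule — add ¬¬((Q ∧ S) ∧ (R → T)), ¬R.
× closes — contains both R and ¬R.
All 1 branch closes.
Every branch closed, so the premises entail the conclusion.

Yes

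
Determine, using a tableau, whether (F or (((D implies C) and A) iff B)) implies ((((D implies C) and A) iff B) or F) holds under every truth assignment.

Valid

Assume the negation and expand:
Initial set: {not ((F or (((D implies C) and A) iff B)) implies ((((D implies C) and A) iff B) or F))}.
not ((F or (((D implies C) and A) iff B)) implies ((((D implies C) and A) iff B) or F)): α-rule — add (F or (((D implies C) and A) iff B)), not ((((D implies C) and A) iff B) or F).
not ((((D implies C) and A) iff B) or F): α-rule — add not (((D implies C) and A) iff B), not F.
(F or (((D implies C) and A) iff B)): β-rule — branch into F  //  (((D implies C) and A) iff B).
  branch 1 (add F):
    × closes — contains both F and not F.
  branch 2 (add (((D implies C) and A) iff B)):
    not (((D implies C) and A) iff B): β-rule — branch into ((D implies C) and A), not B  //  not ((D implies C) and A), B.
      branch 2.1 (add ((D implies C) and A), not B):
        ((D implies C) and A): α-rule — add (D implies C), A.
        (((D implies C) and A) iff B): β-rule — branch into ((D implies C) and A), B  //  not ((D implies C) and A), not B.
          branch 2.1.1 (add ((D implies C) and A), B):
            × closes — contains both B and not B.
          branch 2.1.2 (add not ((D implies C) and A), not B):
            (D implies C): β-rule — branch into not D  //  C.
              branch 2.1.2.1 (add not D):
                not ((D implies C) and A): β-rule — branch into not (D implies C)  //  not A.
                  branch 2.1.2.1.1 (add not (D implies C)):
                    not (D implies C): α-rule — add D, not C.
                    × closes — contains both D and not D.
                  branch 2.1.2.1.2 (add not A):
                    × closes — contains both A and not A.
              branch 2.1.2.2 (add C):
                not ((D implies C) and A): β-rule — branch into not (D implies C)  //  not A.
                  branch 2.1.2.2.1 (add not (D implies C)):
                    not (D implies C): α-rule — add D, not C.
                    × closes — contains both C and not C.
                  branch 2.1.2.2.2 (add not A):
                    × closes — contains both A and not A.
      branch 2.2 (add not ((D implies C) and A), B):
        (((D implies C) and A) iff B): β-rule — branch into ((D implies C) and A), B  //  not ((D implies C) and A), not B.
          branch 2.2.1 (add ((D implies C) and A), B):
            ((D implies C) and A): α-rule — add (D implies C), A.
            not ((D implies C) and A): β-rule — branch into not (D implies C)  //  not A.
              branch 2.2.1.1 (add not (D implies C)):
                not (D implies C): α-rule — add D, not C.
                (D implies C): β-rule — branch into not D  //  C.
                  branch 2.2.1.1.1 (add not D):
                    × closes — contains both D and not D.
                  branch 2.2.1.1.2 (add C):
                    × closes — contains both C and not C.
              branch 2.2.1.2 (add not A):
                × closes — contains both A and not A.
          branch 2.2.2 (add not ((D implies C) and A), not B):
            × closes — contains both B and not B.
All 10 branches close.
Every branch closed, so the negation is unsatisfiable and the formula is valid.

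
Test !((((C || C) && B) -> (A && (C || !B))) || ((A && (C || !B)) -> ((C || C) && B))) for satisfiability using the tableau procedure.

Unsatisfiable

Initial set: {!((((C || C) && B) -> (A && (C || !B))) || ((A && (C || !B)) -> ((C || C) && B)))}.
!((((C || C) && B) -> (A && (C || !B))) || ((A && (C || !B)) -> ((C || C) && B))): α-rule — add !(((C || C) && B) -> (A && (C || !B))), !((A && (C || !B)) -> ((C || C) && B)).
!(((C || C) && B) -> (A && (C || !B))): α-rule — add ((C || C) && B), !(A && (C || !B)).
!((A && (C || !B)) -> ((C || C) && B)): α-rule — add (A && (C || !B)), !((C || C) && B).
((C || C) && B): α-rule — add (C || C), B.
(A && (C || !B)): α-rule — add A, (C || !B).
!(A && (C || !B)): β-rule — branch into !A  //  !(C || !B).
  branch 1 (add !A):
    × closes — contains both A and !A.
  branch 2 (add !(C || !B)):
    !(C || !B): α-rule — add !C, !!B.
    !((C || C) && B): β-rule — branch into !(C || C)  //  !B.
      branch 2.1 (add !(C || C)):
        !(C || C): α-rule — add !C, !C.
        (C || C): β-rule — branch into C  //  C.
          branch 2.1.1 (add C):
            × closes — contains both C and !C.
          branch 2.1.2 (add C):
            × closes — contains both C and !C.
      branch 2.2 (add !B):
        × closes — contains both B and !B.
All 4 branches close.
Every branch closed; the formula is unsatisfiable.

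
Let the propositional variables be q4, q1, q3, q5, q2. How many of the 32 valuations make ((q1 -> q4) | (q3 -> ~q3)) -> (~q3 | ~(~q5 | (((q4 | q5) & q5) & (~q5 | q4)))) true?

Initial set: {T (((q1 -> q4) | (q3 -> ~q3)) -> (~q3 | ~(~q5 | (((q4 | q5) & q5) & (~q5 | q4)))))}.
T (((q1 -> q4) | (q3 -> ~q3)) -> (~q3 | ~(~q5 | (((q4 | q5) & q5) & (~q5 | q4))))): β-rule — branch into F ((q1 -> q4) | (q3 -> ~q3))  //  T (~q3 | ~(~q5 | (((q4 | q5) & q5) & (~q5 | q4)))).
  branch 1 (add F ((q1 -> q4) | (q3 -> ~q3))):
    F ((q1 -> q4) | (q3 -> ~q3)): α-rule — add F (q1 -> q4), F (q3 -> ~q3).
    F (q1 -> q4): α-rule — add T q1, F q4.
    F (q3 -> ~q3): α-rule — add T q3, F ~q3.
    ○ open, literals {q1=T, q3=T, q4=F}.
  branch 2 (add T (~q3 | ~(~q5 | (((q4 | q5) & q5) & (~q5 | q4))))):
    T (~q3 | ~(~q5 | (((q4 | q5) & q5) & (~q5 | q4)))): β-rule — branch into T ~q3  //  T ~(~q5 | (((q4 | q5) & q5) & (~q5 | q4))).
      branch 2.1 (add T ~q3):
        ○ open, literals {q3=F}.
      branch 2.2 (add T ~(~q5 | (((q4 | q5) & q5) & (~q5 | q4)))):
        T ~(~q5 | (((q4 | q5) & q5) & (~q5 | q4))): α-rule — add F ~q5, F (((q4 | q5) & q5) & (~q5 | q4)).
        F (((q4 | q5) & q5) & (~q5 | q4)): β-rule — branch into F ((q4 | q5) & q5)  //  F (~q5 | q4).
          branch 2.2.1 (add F ((q4 | q5) & q5)):
            F ((q4 | q5) & q5): β-rule — branch into F (q4 | q5)  //  F q5.
              branch 2.2.1.1 (add F (q4 | q5)):
                F (q4 | q5): α-rule — add F q4, F q5.
                × closes — contains both q5 and ~q5.
              branch 2.2.1.2 (add F q5):
                × closes — contains both q5 and ~q5.
          branch 2.2.2 (add F (~q5 | q4)):
            F (~q5 | q4): α-rule — add F ~q5, F q4.
            ○ open, literals {q4=F, q5=T}.
2 branches closed, 3 open.
Each open branch fixes some atoms; the unmentioned ones are free. Counting distinct full assignments: branch {q1=T, q3=T, q4=F} (q5, q2) contributes 4 new; branch {q3=F} (q4, q1, q5, q2) contributes 16 new; branch {q4=F, q5=T} (q1, q3, q2) contributes 2 new. Total: 22.

22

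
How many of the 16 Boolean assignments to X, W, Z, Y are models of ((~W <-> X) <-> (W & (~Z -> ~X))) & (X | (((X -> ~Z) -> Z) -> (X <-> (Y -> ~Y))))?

Initial set: {(((~W <-> X) <-> (W & (~Z -> ~X))) & (X | (((X -> ~Z) -> Z) -> (X <-> (Y -> ~Y)))))}.
(((~W <-> X) <-> (W & (~Z -> ~X))) & (X | (((X -> ~Z) -> Z) -> (X <-> (Y -> ~Y))))): α-rule — add ((~W <-> X) <-> (W & (~Z -> ~X))), (X | (((X -> ~Z) -> Z) -> (X <-> (Y -> ~Y)))).
((~W <-> X) <-> (W & (~Z -> ~X))): β-rule — branch into (~W <-> X), (W & (~Z -> ~X))  //  ~(~W <-> X), ~(W & (~Z -> ~X)).
  branch 1 (add (~W <-> X), (W & (~Z -> ~X))):
    (W & (~Z -> ~X)): α-rule — add W, (~Z -> ~X).
    (X | (((X -> ~Z) -> Z) -> (X <-> (Y -> ~Y)))): β-rule — branch into X  //  (((X -> ~Z) -> Z) -> (X <-> (Y -> ~Y))).
      branch 1.1 (add X):
        (~W <-> X): β-rule — branch into ~W, X  //  ~~W, ~X.
          branch 1.1.1 (add ~W, X):
            × closes — contains both W and ~W.
          branch 1.1.2 (add ~~W, ~X):
            × closes — contains both X and ~X.
      branch 1.2 (add (((X -> ~Z) -> Z) -> (X <-> (Y -> ~Y)))):
        (~W <-> X): β-rule — branch into ~W, X  //  ~~W, ~X.
          branch 1.2.1 (add ~W, X):
            × closes — contains both W and ~W.
          branch 1.2.2 (add ~~W, ~X):
            (~Z -> ~X): β-rule — branch into ~~Z  //  ~X.
              branch 1.2.2.1 (add ~~Z):
                (((X -> ~Z) -> Z) -> (X <-> (Y -> ~Y))): β-rule — branch into ~((X -> ~Z) -> Z)  //  (X <-> (Y -> ~Y)).
                  branch 1.2.2.1.1 (add ~((X -> ~Z) -> Z)):
                    ~((X -> ~Z) -> Z): α-rule — add (X -> ~Z), ~Z.
                    × closes — contains both Z and ~Z.
                  branch 1.2.2.1.2 (add (X <-> (Y -> ~Y))):
                    (X <-> (Y -> ~Y)): β-rule — branch into X, (Y -> ~Y)  //  ~X, ~(Y -> ~Y).
                      branch 1.2.2.1.2.1 (add X, (Y -> ~Y)):
                        × closes — contains both X and ~X.
                      branch 1.2.2.1.2.2 (add ~X, ~(Y -> ~Y)):
                        ~(Y -> ~Y): α-rule — add Y, ~~Y.
                        ○ open, literals {W=1, X=0, Y=1, Z=1}.
              branch 1.2.2.2 (add ~X):
                (((X -> ~Z) -> Z) -> (X <-> (Y -> ~Y))): β-rule — branch into ~((X -> ~Z) -> Z)  //  (X <-> (Y -> ~Y)).
                  branch 1.2.2.2.1 (add ~((X -> ~Z) -> Z)):
                    ~((X -> ~Z) -> Z): α-rule — add (X -> ~Z), ~Z.
                    (X -> ~Z): β-rule — branch into ~X  //  ~Z.
                      branch 1.2.2.2.1.1 (add ~X):
                        ○ open, literals {W=1, X=0, Z=0}.
                      branch 1.2.2.2.1.2 (add ~Z):
                        ○ open, literals {W=1, X=0, Z=0}.
                  branch 1.2.2.2.2 (add (X <-> (Y -> ~Y))):
                    (X <-> (Y -> ~Y)): β-rule — branch into X, (Y -> ~Y)  //  ~X, ~(Y -> ~Y).
                      branch 1.2.2.2.2.1 (add X, (Y -> ~Y)):
                        × closes — contains both X and ~X.
                      branch 1.2.2.2.2.2 (add ~X, ~(Y -> ~Y)):
                        ~(Y -> ~Y): α-rule — add Y, ~~Y.
                        ○ open, literals {W=1, X=0, Y=1}.
  branch 2 (add ~(~W <-> X), ~(W & (~Z -> ~X))):
    (X | (((X -> ~Z) -> Z) -> (X <-> (Y -> ~Y)))): β-rule — branch into X  //  (((X -> ~Z) -> Z) -> (X <-> (Y -> ~Y))).
      branch 2.1 (add X):
        ~(~W <-> X): β-rule — branch into ~W, ~X  //  ~~W, X.
          branch 2.1.1 (add ~W, ~X):
            × closes — contains both X and ~X.
          branch 2.1.2 (add ~~W, X):
            ~(W & (~Z -> ~X)): β-rule — branch into ~W  //  ~(~Z -> ~X).
              branch 2.1.2.1 (add ~W):
                × closes — contains both W and ~W.
              branch 2.1.2.2 (add ~(~Z -> ~X)):
                ~(~Z -> ~X): α-rule — add ~Z, ~~X.
                ○ open, literals {W=1, X=1, Z=0}.
      branch 2.2 (add (((X -> ~Z) -> Z) -> (X <-> (Y -> ~Y)))):
        ~(~W <-> X): β-rule — branch into ~W, ~X  //  ~~W, X.
          branch 2.2.1 (add ~W, ~X):
            ~(W & (~Z -> ~X)): β-rule — branch into ~W  //  ~(~Z -> ~X).
              branch 2.2.1.1 (add ~W):
                (((X -> ~Z) -> Z) -> (X <-> (Y -> ~Y))): β-rule — branch into ~((X -> ~Z) -> Z)  //  (X <-> (Y -> ~Y)).
                  branch 2.2.1.1.1 (add ~((X -> ~Z) -> Z)):
                    ~((X -> ~Z) -> Z): α-rule — add (X -> ~Z), ~Z.
                    (X -> ~Z): β-rule — branch into ~X  //  ~Z.
                      branch 2.2.1.1.1.1 (add ~X):
                        ○ open, literals {W=0, X=0, Z=0}.
                      branch 2.2.1.1.1.2 (add ~Z):
                        ○ open, literals {W=0, X=0, Z=0}.
                  branch 2.2.1.1.2 (add (X <-> (Y -> ~Y))):
                    (X <-> (Y -> ~Y)): β-rule — branch into X, (Y -> ~Y)  //  ~X, ~(Y -> ~Y).
                      branch 2.2.1.1.2.1 (add X, (Y -> ~Y)):
                        × closes — contains both X and ~X.
                      branch 2.2.1.1.2.2 (add ~X, ~(Y -> ~Y)):
                        ~(Y -> ~Y): α-rule — add Y, ~~Y.
                        ○ open, literals {W=0, X=0, Y=1}.
              branch 2.2.1.2 (add ~(~Z -> ~X)):
                ~(~Z -> ~X): α-rule — add ~Z, ~~X.
                × closes — contains both X and ~X.
          branch 2.2.2 (add ~~W, X):
            ~(W & (~Z -> ~X)): β-rule — branch into ~W  //  ~(~Z -> ~X).
              branch 2.2.2.1 (add ~W):
                × closes — contains both W and ~W.
              branch 2.2.2.2 (add ~(~Z -> ~X)):
                ~(~Z -> ~X): α-rule — add ~Z, ~~X.
                (((X -> ~Z) -> Z) -> (X <-> (Y -> ~Y))): β-rule — branch into ~((X -> ~Z) -> Z)  //  (X <-> (Y -> ~Y)).
                  branch 2.2.2.2.1 (add ~((X -> ~Z) -> Z)):
                    ~((X -> ~Z) -> Z): α-rule — add (X -> ~Z), ~Z.
                    (X -> ~Z): β-rule — branch into ~X  //  ~Z.
                      branch 2.2.2.2.1.1 (add ~X):
                        × closes — contains both X and ~X.
                      branch 2.2.2.2.1.2 (add ~Z):
                        ○ open, literals {W=1, X=1, Z=0}.
                  branch 2.2.2.2.2 (add (X <-> (Y -> ~Y))):
                    (X <-> (Y -> ~Y)): β-rule — branch into X, (Y -> ~Y)  //  ~X, ~(Y -> ~Y).
                      branch 2.2.2.2.2.1 (add X, (Y -> ~Y)):
                        (Y -> ~Y): β-rule — branch into ~Y  //  ~Y.
                          branch 2.2.2.2.2.1.1 (add ~Y):
                            ○ open, literals {W=1, X=1, Y=0, Z=0}.
                          branch 2.2.2.2.2.1.2 (add ~Y):
                            ○ open, literals {W=1, X=1, Y=0, Z=0}.
                      branch 2.2.2.2.2.2 (add ~X, ~(Y -> ~Y)):
                        × closes — contains both X and ~X.
13 branches closed, 11 open.
Each open branch fixes some atoms; the unmentioned ones are free. Counting distinct full assignments: branch {W=1, X=0, Y=1, Z=1} (none free) contributes 1 new; branch {W=1, X=0, Z=0} (Y) contributes 2 new; branch {W=1, X=0, Z=0} (Y) contributes 0 new; branch {W=1, X=0, Y=1} (Z) contributes 0 new; branch {W=1, X=1, Z=0} (Y) contributes 2 new; branch {W=0, X=0, Z=0} (Y) contributes 2 new; branch {W=0, X=0, Z=0} (Y) contributes 0 new; branch {W=0, X=0, Y=1} (Z) contributes 1 new; branch {W=1, X=1, Z=0} (Y) contributes 0 new; branch {W=1, X=1, Y=0, Z=0} (none free) contributes 0 new; branch {W=1, X=1, Y=0, Z=0} (none free) contributes 0 new. Total: 8.

8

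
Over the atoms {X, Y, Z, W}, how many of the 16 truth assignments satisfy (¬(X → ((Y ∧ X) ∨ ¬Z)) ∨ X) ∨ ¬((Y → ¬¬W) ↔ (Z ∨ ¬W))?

12

Initial set: {((¬(X → ((Y ∧ X) ∨ ¬Z)) ∨ X) ∨ ¬((Y → ¬¬W) ↔ (Z ∨ ¬W)))}.
((¬(X → ((Y ∧ X) ∨ ¬Z)) ∨ X) ∨ ¬((Y → ¬¬W) ↔ (Z ∨ ¬W))): β-rule — branch into (¬(X → ((Y ∧ X) ∨ ¬Z)) ∨ X)  //  ¬((Y → ¬¬W) ↔ (Z ∨ ¬W)).
  branch 1 (add (¬(X → ((Y ∧ X) ∨ ¬Z)) ∨ X)):
    (¬(X → ((Y ∧ X) ∨ ¬Z)) ∨ X): β-rule — branch into ¬(X → ((Y ∧ X) ∨ ¬Z))  //  X.
      branch 1.1 (add ¬(X → ((Y ∧ X) ∨ ¬Z))):
        ¬(X → ((Y ∧ X) ∨ ¬Z)): α-rule — add X, ¬((Y ∧ X) ∨ ¬Z).
        ¬((Y ∧ X) ∨ ¬Z): α-rule — add ¬(Y ∧ X), ¬¬Z.
        ¬(Y ∧ X): β-rule — branch into ¬Y  //  ¬X.
          branch 1.1.1 (add ¬Y):
            ○ open, literals {X=true, Y=false, Z=true}.
          branch 1.1.2 (add ¬X):
            × closes — contains both X and ¬X.
      branch 1.2 (add X):
        ○ open, literals {X=true}.
  branch 2 (add ¬((Y → ¬¬W) ↔ (Z ∨ ¬W))):
    ¬((Y → ¬¬W) ↔ (Z ∨ ¬W)): β-rule — branch into (Y → ¬¬W), ¬(Z ∨ ¬W)  //  ¬(Y → ¬¬W), (Z ∨ ¬W).
      branch 2.1 (add (Y → ¬¬W), ¬(Z ∨ ¬W)):
        ¬(Z ∨ ¬W): α-rule — add ¬Z, ¬¬W.
        (Y → ¬¬W): β-rule — branch into ¬Y  //  ¬¬W.
          branch 2.1.1 (add ¬Y):
            ○ open, literals {W=true, Y=false, Z=false}.
          branch 2.1.2 (add ¬¬W):
            ¬¬W: drop double negation, giving W.
            ○ open, literals {W=true, Z=false}.
      branch 2.2 (add ¬(Y → ¬¬W), (Z ∨ ¬W)):
        ¬(Y → ¬¬W): α-rule — add Y, ¬¬¬W.
        ¬¬¬W: drop double negation, giving ¬W.
        (Z ∨ ¬W): β-rule — branch into Z  //  ¬W.
          branch 2.2.1 (add Z):
            ○ open, literals {W=false, Y=true, Z=true}.
          branch 2.2.2 (add ¬W):
            ○ open, literals {W=false, Y=true}.
1 branch closed, 6 open.
Each open branch fixes some atoms; the unmentioned ones are free. Counting distinct full assignments: branch {X=true, Y=false, Z=true} (W) contributes 2 new; branch {X=true} (Y, Z, W) contributes 6 new; branch {W=true, Y=false, Z=false} (X) contributes 1 new; branch {W=true, Z=false} (X, Y) contributes 1 new; branch {W=false, Y=true, Z=true} (X) contributes 1 new; branch {W=false, Y=true} (X, Z) contributes 1 new. Total: 12.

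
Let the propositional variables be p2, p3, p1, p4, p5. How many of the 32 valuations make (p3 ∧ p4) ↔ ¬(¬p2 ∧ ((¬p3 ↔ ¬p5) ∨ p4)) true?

Initial set: {((p3 ∧ p4) ↔ ¬(¬p2 ∧ ((¬p3 ↔ ¬p5) ∨ p4)))}.
((p3 ∧ p4) ↔ ¬(¬p2 ∧ ((¬p3 ↔ ¬p5) ∨ p4))): β-rule — branch into (p3 ∧ p4), ¬(¬p2 ∧ ((¬p3 ↔ ¬p5) ∨ p4))  //  ¬(p3 ∧ p4), ¬¬(¬p2 ∧ ((¬p3 ↔ ¬p5) ∨ p4)).
  branch 1 (add (p3 ∧ p4), ¬(¬p2 ∧ ((¬p3 ↔ ¬p5) ∨ p4))):
    (p3 ∧ p4): α-rule — add p3, p4.
    ¬(¬p2 ∧ ((¬p3 ↔ ¬p5) ∨ p4)): β-rule — branch into ¬¬p2  //  ¬((¬p3 ↔ ¬p5) ∨ p4).
      branch 1.1 (add ¬¬p2):
        ○ open, literals {p2=1, p3=1, p4=1}.
      branch 1.2 (add ¬((¬p3 ↔ ¬p5) ∨ p4)):
        ¬((¬p3 ↔ ¬p5) ∨ p4): α-rule — add ¬(¬p3 ↔ ¬p5), ¬p4.
        × closes — contains both p4 and ¬p4.
  branch 2 (add ¬(p3 ∧ p4), ¬¬(¬p2 ∧ ((¬p3 ↔ ¬p5) ∨ p4))):
    ¬¬(¬p2 ∧ ((¬p3 ↔ ¬p5) ∨ p4)): α-rule — add ¬p2, ((¬p3 ↔ ¬p5) ∨ p4).
    ¬(p3 ∧ p4): β-rule — branch into ¬p3  //  ¬p4.
      branch 2.1 (add ¬p3):
        ((¬p3 ↔ ¬p5) ∨ p4): β-rule — branch into (¬p3 ↔ ¬p5)  //  p4.
          branch 2.1.1 (add (¬p3 ↔ ¬p5)):
            (¬p3 ↔ ¬p5): β-rule — branch into ¬p3, ¬p5  //  ¬¬p3, ¬¬p5.
              branch 2.1.1.1 (add ¬p3, ¬p5):
                ○ open, literals {p2=0, p3=0, p5=0}.
              branch 2.1.1.2 (add ¬¬p3, ¬¬p5):
                × closes — contains both p3 and ¬p3.
          branch 2.1.2 (add p4):
            ○ open, literals {p2=0, p3=0, p4=1}.
      branch 2.2 (add ¬p4):
        ((¬p3 ↔ ¬p5) ∨ p4): β-rule — branch into (¬p3 ↔ ¬p5)  //  p4.
          branch 2.2.1 (add (¬p3 ↔ ¬p5)):
            (¬p3 ↔ ¬p5): β-rule — branch into ¬p3, ¬p5  //  ¬¬p3, ¬¬p5.
              branch 2.2.1.1 (add ¬p3, ¬p5):
                ○ open, literals {p2=0, p3=0, p4=0, p5=0}.
              branch 2.2.1.2 (add ¬¬p3, ¬¬p5):
                ○ open, literals {p2=0, p3=1, p4=0, p5=1}.
          branch 2.2.2 (add p4):
            × closes — contains both p4 and ¬p4.
3 branches closed, 5 open.
Each open branch fixes some atoms; the unmentioned ones are free. Counting distinct full assignments: branch {p2=1, p3=1, p4=1} (p1, p5) contributes 4 new; branch {p2=0, p3=0, p5=0} (p1, p4) contributes 4 new; branch {p2=0, p3=0, p4=1} (p1, p5) contributes 2 new; branch {p2=0, p3=0, p4=0, p5=0} (p1) contributes 0 new; branch {p2=0, p3=1, p4=0, p5=1} (p1) contributes 2 new. Total: 12.

12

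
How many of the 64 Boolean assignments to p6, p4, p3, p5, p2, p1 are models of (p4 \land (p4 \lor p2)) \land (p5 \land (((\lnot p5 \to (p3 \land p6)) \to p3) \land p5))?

8

Initial set: {((p4 \land (p4 \lor p2)) \land (p5 \land (((\lnot p5 \to (p3 \land p6)) \to p3) \land p5)))}.
((p4 \land (p4 \lor p2)) \land (p5 \land (((\lnot p5 \to (p3 \land p6)) \to p3) \land p5))): α-rule — add (p4 \land (p4 \lor p2)), (p5 \land (((\lnot p5 \to (p3 \land p6)) \to p3) \land p5)).
(p4 \land (p4 \lor p2)): α-rule — add p4, (p4 \lor p2).
(p5 \land (((\lnot p5 \to (p3 \land p6)) \to p3) \land p5)): α-rule — add p5, (((\lnot p5 \to (p3 \land p6)) \to p3) \land p5).
(((\lnot p5 \to (p3 \land p6)) \to p3) \land p5): α-rule — add ((\lnot p5 \to (p3 \land p6)) \to p3), p5.
(p4 \lor p2): β-rule — branch into p4  //  p2.
  branch 1 (add p4):
    ((\lnot p5 \to (p3 \land p6)) \to p3): β-rule — branch into \lnot (\lnot p5 \to (p3 \land p6))  //  p3.
      branch 1.1 (add \lnot (\lnot p5 \to (p3 \land p6))):
        \lnot (\lnot p5 \to (p3 \land p6)): α-rule — add \lnot p5, \lnot (p3 \land p6).
        × closes — contains both p5 and \lnot p5.
      branch 1.2 (add p3):
        ○ open, literals {p3=T, p4=T, p5=T}.
  branch 2 (add p2):
    ((\lnot p5 \to (p3 \land p6)) \to p3): β-rule — branch into \lnot (\lnot p5 \to (p3 \land p6))  //  p3.
      branch 2.1 (add \lnot (\lnot p5 \to (p3 \land p6))):
        \lnot (\lnot p5 \to (p3 \land p6)): α-rule — add \lnot p5, \lnot (p3 \land p6).
        × closes — contains both p5 and \lnot p5.
      branch 2.2 (add p3):
        ○ open, literals {p2=T, p3=T, p4=T, p5=T}.
2 branches closed, 2 open.
Each open branch fixes some atoms; the unmentioned ones are free. Counting distinct full assignments: branch {p3=T, p4=T, p5=T} (p6, p2, p1) contributes 8 new; branch {p2=T, p3=T, p4=T, p5=T} (p6, p1) contributes 0 new. Total: 8.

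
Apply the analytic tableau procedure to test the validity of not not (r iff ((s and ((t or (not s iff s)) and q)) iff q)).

Not valid

Assume the negation and expand:
Initial set: {F not not (r iff ((s and ((t or (not s iff s)) and q)) iff q))}.
F not not (r iff ((s and ((t or (not s iff s)) and q)) iff q)): drop double negation, giving F (r iff ((s and ((t or (not s iff s)) and q)) iff q)).
F (r iff ((s and ((t or (not s iff s)) and q)) iff q)): β-rule — branch into T r, F ((s and ((t or (not s iff s)) and q)) iff q)  //  F r, T ((s and ((t or (not s iff s)) and q)) iff q).
  branch 1 (add T r, F ((s and ((t or (not s iff s)) and q)) iff q)):
    F ((s and ((t or (not s iff s)) and q)) iff q): β-rule — branch into T (s and ((t or (not s iff s)) and q)), F q  //  F (s and ((t or (not s iff s)) and q)), T q.
      branch 1.1 (add T (s and ((t or (not s iff s)) and q)), F q):
        T (s and ((t or (not s iff s)) and q)): α-rule — add T s, T ((t or (not s iff s)) and q).
        T ((t or (not s iff s)) and q): α-rule — add T (t or (not s iff s)), T q.
        × closes — contains both q and not q.
      branch 1.2 (add F (s and ((t or (not s iff s)) and q)), T q):
        F (s and ((t or (not s iff s)) and q)): β-rule — branch into F s  //  F ((t or (not s iff s)) and q).
          branch 1.2.1 (add F s):
            ○ open, literals {q=true, r=true, s=false}.
          branch 1.2.2 (add F ((t or (not s iff s)) and q)):
            F ((t or (not s iff s)) and q): β-rule — branch into F (t or (not s iff s))  //  F q.
              branch 1.2.2.1 (add F (t or (not s iff s))):
                F (t or (not s iff s)): α-rule — add F t, F (not s iff s).
                F (not s iff s): β-rule — branch into T not s, F s  //  F not s, T s.
                  branch 1.2.2.1.1 (add T not s, F s):
                    ○ open, literals {q=true, r=true, s=false, t=false}.
                  branch 1.2.2.1.2 (add F not s, T s):
                    ○ open, literals {q=true, r=true, s=true, t=false}.
              branch 1.2.2.2 (add F q):
                × closes — contains both q and not q.
  branch 2 (add F r, T ((s and ((t or (not s iff s)) and q)) iff q)):
    T ((s and ((t or (not s iff s)) and q)) iff q): β-rule — branch into T (s and ((t or (not s iff s)) and q)), T q  //  F (s and ((t or (not s iff s)) and q)), F q.
      branch 2.1 (add T (s and ((t or (not s iff s)) and q)), T q):
        T (s and ((t or (not s iff s)) and q)): α-rule — add T s, T ((t or (not s iff s)) and q).
        T ((t or (not s iff s)) and q): α-rule — add T (t or (not s iff s)), T q.
        T (t or (not s iff s)): β-rule — branch into T t  //  T (not s iff s).
          branch 2.1.1 (add T t):
            ○ open, literals {q=true, r=false, s=true, t=true}.
          branch 2.1.2 (add T (not s iff s)):
            T (not s iff s): β-rule — branch into T not s, T s  //  F not s, F s.
              branch 2.1.2.1 (add T not s, T s):
                × closes — contains both s and not s.
              branch 2.1.2.2 (add F not s, F s):
                × closes — contains both s and not s.
      branch 2.2 (add F (s and ((t or (not s iff s)) and q)), F q):
        F (s and ((t or (not s iff s)) and q)): β-rule — branch into F s  //  F ((t or (not s iff s)) and q).
          branch 2.2.1 (add F s):
            ○ open, literals {q=false, r=false, s=false}.
          branch 2.2.2 (add F ((t or (not s iff s)) and q)):
            F ((t or (not s iff s)) and q): β-rule — branch into F (t or (not s iff s))  //  F q.
              branch 2.2.2.1 (add F (t or (not s iff s))):
                F (t or (not s iff s)): α-rule — add F t, F (not s iff s).
                F (not s iff s): β-rule — branch into T not s, F s  //  F not s, T s.
                  branch 2.2.2.1.1 (add T not s, F s):
                    ○ open, literals {q=false, r=false, s=false, t=false}.
                  branch 2.2.2.1.2 (add F not s, T s):
                    ○ open, literals {q=false, r=false, s=true, t=false}.
              branch 2.2.2.2 (add F q):
                ○ open, literals {q=false, r=false}.
4 branches closed, 8 open.
An open branch gives a countermodel: q=true, r=true, s=false (unmentioned atoms arbitrary); under it the original formula is false.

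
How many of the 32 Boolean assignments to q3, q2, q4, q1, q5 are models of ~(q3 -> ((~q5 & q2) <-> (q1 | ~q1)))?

12

Initial set: {T ~(q3 -> ((~q5 & q2) <-> (q1 | ~q1)))}.
T ~(q3 -> ((~q5 & q2) <-> (q1 | ~q1))): α-rule — add T q3, F ((~q5 & q2) <-> (q1 | ~q1)).
F ((~q5 & q2) <-> (q1 | ~q1)): β-rule — branch into T (~q5 & q2), F (q1 | ~q1)  //  F (~q5 & q2), T (q1 | ~q1).
  branch 1 (add T (~q5 & q2), F (q1 | ~q1)):
    T (~q5 & q2): α-rule — add T ~q5, T q2.
    F (q1 | ~q1): α-rule — add F q1, F ~q1.
    × closes — contains both q1 and ~q1.
  branch 2 (add F (~q5 & q2), T (q1 | ~q1)):
    F (~q5 & q2): β-rule — branch into F ~q5  //  F q2.
      branch 2.1 (add F ~q5):
        T (q1 | ~q1): β-rule — branch into T q1  //  T ~q1.
          branch 2.1.1 (add T q1):
            ○ open, literals {q1=T, q3=T, q5=T}.
          branch 2.1.2 (add T ~q1):
            ○ open, literals {q1=F, q3=T, q5=T}.
      branch 2.2 (add F q2):
        T (q1 | ~q1): β-rule — branch into T q1  //  T ~q1.
          branch 2.2.1 (add T q1):
            ○ open, literals {q1=T, q2=F, q3=T}.
          branch 2.2.2 (add T ~q1):
            ○ open, literals {q1=F, q2=F, q3=T}.
1 branch closed, 4 open.
Each open branch fixes some atoms; the unmentioned ones are free. Counting distinct full assignments: branch {q1=T, q3=T, q5=T} (q2, q4) contributes 4 new; branch {q1=F, q3=T, q5=T} (q2, q4) contributes 4 new; branch {q1=T, q2=F, q3=T} (q4, q5) contributes 2 new; branch {q1=F, q2=F, q3=T} (q4, q5) contributes 2 new. Total: 12.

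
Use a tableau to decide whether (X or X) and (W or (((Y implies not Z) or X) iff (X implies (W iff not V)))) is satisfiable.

Satisfiable

Initial set: {T ((X or X) and (W or (((Y implies not Z) or X) iff (X implies (W iff not V)))))}.
T ((X or X) and (W or (((Y implies not Z) or X) iff (X implies (W iff not V))))): α-rule — add T (X or X), T (W or (((Y implies not Z) or X) iff (X implies (W iff not V)))).
T (X or X): β-rule — branch into T X  //  T X.
  branch 1 (add T X):
    T (W or (((Y implies not Z) or X) iff (X implies (W iff not V)))): β-rule — branch into T W  //  T (((Y implies not Z) or X) iff (X implies (W iff not V))).
      branch 1.1 (add T W):
        ○ open, literals {W=true, X=true}.
      branch 1.2 (add T (((Y implies not Z) or X) iff (X implies (W iff not V)))):
        T (((Y implies not Z) or X) iff (X implies (W iff not V))): β-rule — branch into T ((Y implies not Z) or X), T (X implies (W iff not V))  //  F ((Y implies not Z) or X), F (X implies (W iff not V)).
          branch 1.2.1 (add T ((Y implies not Z) or X), T (X implies (W iff not V))):
            T ((Y implies not Z) or X): β-rule — branch into T (Y implies not Z)  //  T X.
              branch 1.2.1.1 (add T (Y implies not Z)):
                T (X implies (W iff not V)): β-rule — branch into F X  //  T (W iff not V).
                  branch 1.2.1.1.1 (add F X):
                    × closes — contains both X and not X.
                  branch 1.2.1.1.2 (add T (W iff not V)):
                    T (Y implies not Z): β-rule — branch into F Y  //  T not Z.
                      branch 1.2.1.1.2.1 (add F Y):
                        T (W iff not V): β-rule — branch into T W, T not V  //  F W, F not V.
                          branch 1.2.1.1.2.1.1 (add T W, T not V):
                            ○ open, literals {V=false, W=true, X=true, Y=false}.
                          branch 1.2.1.1.2.1.2 (add F W, F not V):
                            ○ open, literals {V=true, W=false, X=true, Y=false}.
                      branch 1.2.1.1.2.2 (add T not Z):
                        T (W iff not V): β-rule — branch into T W, T not V  //  F W, F not V.
                          branch 1.2.1.1.2.2.1 (add T W, T not V):
                            ○ open, literals {V=false, W=true, X=true, Z=false}.
                          branch 1.2.1.1.2.2.2 (add F W, F not V):
                            ○ open, literals {V=true, W=false, X=true, Z=false}.
              branch 1.2.1.2 (add T X):
                T (X implies (W iff not V)): β-rule — branch into F X  //  T (W iff not V).
                  branch 1.2.1.2.1 (add F X):
                    × closes — contains both X and not X.
                  branch 1.2.1.2.2 (add T (W iff not V)):
                    T (W iff not V): β-rule — branch into T W, T not V  //  F W, F not V.
                      branch 1.2.1.2.2.1 (add T W, T not V):
                        ○ open, literals {V=false, W=true, X=true}.
                      branch 1.2.1.2.2.2 (add F W, F not V):
                        ○ open, literals {V=true, W=false, X=true}.
          branch 1.2.2 (add F ((Y implies not Z) or X), F (X implies (W iff not V))):
            F ((Y implies not Z) or X): α-rule — add F (Y implies not Z), F X.
            × closes — contains both X and not X.
  branch 2 (add T X):
    T (W or (((Y implies not Z) or X) iff (X implies (W iff not V)))): β-rule — branch into T W  //  T (((Y implies not Z) or X) iff (X implies (W iff not V))).
      branch 2.1 (add T W):
        ○ open, literals {W=true, X=true}.
      branch 2.2 (add T (((Y implies not Z) or X) iff (X implies (W iff not V)))):
        T (((Y implies not Z) or X) iff (X implies (W iff not V))): β-rule — branch into T ((Y implies not Z) or X), T (X implies (W iff not V))  //  F ((Y implies not Z) or X), F (X implies (W iff not V)).
          branch 2.2.1 (add T ((Y implies not Z) or X), T (X implies (W iff not V))):
            T ((Y implies not Z) or X): β-rule — branch into T (Y implies not Z)  //  T X.
              branch 2.2.1.1 (add T (Y implies not Z)):
                T (X implies (W iff not V)): β-rule — branch into F X  //  T (W iff not V).
                  branch 2.2.1.1.1 (add F X):
                    × closes — contains both X and not X.
                  branch 2.2.1.1.2 (add T (W iff not V)):
                    T (Y implies not Z): β-rule — branch into F Y  //  T not Z.
                      branch 2.2.1.1.2.1 (add F Y):
                        T (W iff not V): β-rule — branch into T W, T not V  //  F W, F not V.
                          branch 2.2.1.1.2.1.1 (add T W, T not V):
                            ○ open, literals {V=false, W=true, X=true, Y=false}.
                          branch 2.2.1.1.2.1.2 (add F W, F not V):
                            ○ open, literals {V=true, W=false, X=true, Y=false}.
                      branch 2.2.1.1.2.2 (add T not Z):
                        T (W iff not V): β-rule — branch into T W, T not V  //  F W, F not V.
                          branch 2.2.1.1.2.2.1 (add T W, T not V):
                            ○ open, literals {V=false, W=true, X=true, Z=false}.
                          branch 2.2.1.1.2.2.2 (add F W, F not V):
                            ○ open, literals {V=true, W=false, X=true, Z=false}.
              branch 2.2.1.2 (add T X):
                T (X implies (W iff not V)): β-rule — branch into F X  //  T (W iff not V).
                  branch 2.2.1.2.1 (add F X):
                    × closes — contains both X and not X.
                  branch 2.2.1.2.2 (add T (W iff not V)):
                    T (W iff not V): β-rule — branch into T W, T not V  //  F W, F not V.
                      branch 2.2.1.2.2.1 (add T W, T not V):
                        ○ open, literals {V=false, W=true, X=true}.
                      branch 2.2.1.2.2.2 (add F W, F not V):
                        ○ open, literals {V=true, W=false, X=true}.
          branch 2.2.2 (add F ((Y implies not Z) or X), F (X implies (W iff not V))):
            F ((Y implies not Z) or X): α-rule — add F (Y implies not Z), F X.
            × closes — contains both X and not X.
6 branches closed, 14 open.
An open branch gives a satisfying assignment: W=true, X=true.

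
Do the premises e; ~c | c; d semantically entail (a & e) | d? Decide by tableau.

Initial set: {e; (~c | c); d; ~((a & e) | d)}.
~((a & e) | d): α-rule — add ~(a & e), ~d.
× closes — contains both d and ~d.
All 1 branch closes.
Every branch closed, so the premises entail the conclusion.

Yes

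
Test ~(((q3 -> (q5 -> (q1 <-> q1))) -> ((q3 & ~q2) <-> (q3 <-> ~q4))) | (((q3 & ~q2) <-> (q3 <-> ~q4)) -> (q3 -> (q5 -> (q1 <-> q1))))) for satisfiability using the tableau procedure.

Initial set: {T ~(((q3 -> (q5 -> (q1 <-> q1))) -> ((q3 & ~q2) <-> (q3 <-> ~q4))) | (((q3 & ~q2) <-> (q3 <-> ~q4)) -> (q3 -> (q5 -> (q1 <-> q1)))))}.
T ~(((q3 -> (q5 -> (q1 <-> q1))) -> ((q3 & ~q2) <-> (q3 <-> ~q4))) | (((q3 & ~q2) <-> (q3 <-> ~q4)) -> (q3 -> (q5 -> (q1 <-> q1))))): α-rule — add F ((q3 -> (q5 -> (q1 <-> q1))) -> ((q3 & ~q2) <-> (q3 <-> ~q4))), F (((q3 & ~q2) <-> (q3 <-> ~q4)) -> (q3 -> (q5 -> (q1 <-> q1)))).
F ((q3 -> (q5 -> (q1 <-> q1))) -> ((q3 & ~q2) <-> (q3 <-> ~q4))): α-rule — add T (q3 -> (q5 -> (q1 <-> q1))), F ((q3 & ~q2) <-> (q3 <-> ~q4)).
F (((q3 & ~q2) <-> (q3 <-> ~q4)) -> (q3 -> (q5 -> (q1 <-> q1)))): α-rule — add T ((q3 & ~q2) <-> (q3 <-> ~q4)), F (q3 -> (q5 -> (q1 <-> q1))).
F (q3 -> (q5 -> (q1 <-> q1))): α-rule — add T q3, F (q5 -> (q1 <-> q1)).
F (q5 -> (q1 <-> q1)): α-rule — add T q5, F (q1 <-> q1).
T (q3 -> (q5 -> (q1 <-> q1))): β-rule — branch into F q3  //  T (q5 -> (q1 <-> q1)).
  branch 1 (add F q3):
    × closes — contains both q3 and ~q3.
  branch 2 (add T (q5 -> (q1 <-> q1))):
    F ((q3 & ~q2) <-> (q3 <-> ~q4)): β-rule — branch into T (q3 & ~q2), F (q3 <-> ~q4)  //  F (q3 & ~q2), T (q3 <-> ~q4).
      branch 2.1 (add T (q3 & ~q2), F (q3 <-> ~q4)):
        T (q3 & ~q2): α-rule — add T q3, T ~q2.
        T ((q3 & ~q2) <-> (q3 <-> ~q4)): β-rule — branch into T (q3 & ~q2), T (q3 <-> ~q4)  //  F (q3 & ~q2), F (q3 <-> ~q4).
          branch 2.1.1 (add T (q3 & ~q2), T (q3 <-> ~q4)):
            T (q3 & ~q2): α-rule — add T q3, T ~q2.
            F (q1 <-> q1): β-rule — branch into T q1, F q1  //  F q1, T q1.
              branch 2.1.1.1 (add T q1, F q1):
                × closes — contains both q1 and ~q1.
              branch 2.1.1.2 (add F q1, T q1):
                × closes — contains both q1 and ~q1.
          branch 2.1.2 (add F (q3 & ~q2), F (q3 <-> ~q4)):
            F (q1 <-> q1): β-rule — branch into T q1, F q1  //  F q1, T q1.
              branch 2.1.2.1 (add T q1, F q1):
                × closes — contains both q1 and ~q1.
              branch 2.1.2.2 (add F q1, T q1):
                × closes — contains both q1 and ~q1.
      branch 2.2 (add F (q3 & ~q2), T (q3 <-> ~q4)):
        T ((q3 & ~q2) <-> (q3 <-> ~q4)): β-rule — branch into T (q3 & ~q2), T (q3 <-> ~q4)  //  F (q3 & ~q2), F (q3 <-> ~q4).
          branch 2.2.1 (add T (q3 & ~q2), T (q3 <-> ~q4)):
            T (q3 & ~q2): α-rule — add T q3, T ~q2.
            F (q1 <-> q1): β-rule — branch into T q1, F q1  //  F q1, T q1.
              branch 2.2.1.1 (add T q1, F q1):
                × closes — contains both q1 and ~q1.
              branch 2.2.1.2 (add F q1, T q1):
                × closes — contains both q1 and ~q1.
          branch 2.2.2 (add F (q3 & ~q2), F (q3 <-> ~q4)):
            F (q1 <-> q1): β-rule — branch into T q1, F q1  //  F q1, T q1.
              branch 2.2.2.1 (add T q1, F q1):
                × closes — contains both q1 and ~q1.
              branch 2.2.2.2 (add F q1, T q1):
                × closes — contains both q1 and ~q1.
All 9 branches close.
Every branch closed; the formula is unsatisfiable.

Unsatisfiable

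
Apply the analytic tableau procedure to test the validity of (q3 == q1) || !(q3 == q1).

Assume the negation and expand:
Initial set: {!((q3 == q1) || !(q3 == q1))}.
!((q3 == q1) || !(q3 == q1)): α-rule — add !(q3 == q1), !!(q3 == q1).
!(q3 == q1): β-rule — branch into q3, !q1  //  !q3, q1.
  branch 1 (add q3, !q1):
    !!(q3 == q1): β-rule — branch into q3, q1  //  !q3, !q1.
      branch 1.1 (add q3, q1):
        × closes — contains both q1 and !q1.
      branch 1.2 (add !q3, !q1):
        × closes — contains both q3 and !q3.
  branch 2 (add !q3, q1):
    !!(q3 == q1): β-rule — branch into q3, q1  //  !q3, !q1.
      branch 2.1 (add q3, q1):
        × closes — contains both q3 and !q3.
      branch 2.2 (add !q3, !q1):
        × closes — contains both q1 and !q1.
All 4 branches close.
Every branch closed, so the negation is unsatisfiable and the formula is valid.

Valid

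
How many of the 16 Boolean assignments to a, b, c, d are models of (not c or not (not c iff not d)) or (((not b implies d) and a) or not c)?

14

Initial set: {((not c or not (not c iff not d)) or (((not b implies d) and a) or not c))}.
((not c or not (not c iff not d)) or (((not b implies d) and a) or not c)): β-rule — branch into (not c or not (not c iff not d))  //  (((not b implies d) and a) or not c).
  branch 1 (add (not c or not (not c iff not d))):
    (not c or not (not c iff not d)): β-rule — branch into not c  //  not (not c iff not d).
      branch 1.1 (add not c):
        ○ open, literals {c=0}.
      branch 1.2 (add not (not c iff not d)):
        not (not c iff not d): β-rule — branch into not c, not not d  //  not not c, not d.
          branch 1.2.1 (add not c, not not d):
            ○ open, literals {c=0, d=1}.
          branch 1.2.2 (add not not c, not d):
            ○ open, literals {c=1, d=0}.
  branch 2 (add (((not b implies d) and a) or not c)):
    (((not b implies d) and a) or not c): β-rule — branch into ((not b implies d) and a)  //  not c.
      branch 2.1 (add ((not b implies d) and a)):
        ((not b implies d) and a): α-rule — add (not b implies d), a.
        (not b implies d): β-rule — branch into not not b  //  d.
          branch 2.1.1 (add not not b):
            ○ open, literals {a=1, b=1}.
          branch 2.1.2 (add d):
            ○ open, literals {a=1, d=1}.
      branch 2.2 (add not c):
        ○ open, literals {c=0}.
0 branches closed, 6 open.
Each open branch fixes some atoms; the unmentioned ones are free. Counting distinct full assignments: branch {c=0} (a, b, d) contributes 8 new; branch {c=0, d=1} (a, b) contributes 0 new; branch {c=1, d=0} (a, b) contributes 4 new; branch {a=1, b=1} (c, d) contributes 1 new; branch {a=1, d=1} (b, c) contributes 1 new; branch {c=0} (a, b, d) contributes 0 new. Total: 14.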